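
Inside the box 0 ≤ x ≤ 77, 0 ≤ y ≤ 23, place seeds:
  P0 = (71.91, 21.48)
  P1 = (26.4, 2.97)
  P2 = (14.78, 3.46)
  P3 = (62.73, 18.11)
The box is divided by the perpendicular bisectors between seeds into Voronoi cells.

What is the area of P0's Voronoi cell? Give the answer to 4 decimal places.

1. box [0,77]×[0,23]: [(0, 0) (77, 0) (77, 23) (0, 23)]
2. ⊥bis P0·P1 via (49.155,12.225): [(54.1272, 0) (77, 0) (77, 23) (44.7726, 23)]  |A|=633.6529
3. ⊥bis P0·P2 via (43.345,12.47): [(54.1272, 0) (77, 0) (77, 23) (44.7726, 23)]  |A|=633.6529
4. ⊥bis P0·P3 via (67.32,19.795): [(74.5868, 0) (77, 0) (77, 23) (66.1434, 23)]  |A|=152.6024
5. canonical 4-gon: [(74.5868, 0) (77, 0) (77, 23) (66.1434, 23)]
6. shoelace: 152.6024

Area of P0's cell: 152.6024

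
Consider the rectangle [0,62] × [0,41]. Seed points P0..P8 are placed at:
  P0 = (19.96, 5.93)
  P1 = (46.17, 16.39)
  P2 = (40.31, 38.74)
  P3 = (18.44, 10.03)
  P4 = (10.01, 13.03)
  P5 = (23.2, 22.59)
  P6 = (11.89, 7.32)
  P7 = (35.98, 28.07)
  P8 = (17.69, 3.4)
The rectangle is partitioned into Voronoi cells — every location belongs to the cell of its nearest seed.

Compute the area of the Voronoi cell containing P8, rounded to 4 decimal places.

1. box [0,62]×[0,41]: [(0, 0) (62, 0) (62, 41) (0, 41)]
2. ⊥bis P8·P0 via (18.825,4.665): [(0, 21.5554) (0, 0) (24.0243, 0)]  |A|=258.9271
3. ⊥bis P8·P1 via (31.93,9.895): [(0, 21.5554) (0, 0) (24.0243, 0)]  |A|=258.9271
4. ⊥bis P8·P2 via (29,21.07): [(0, 21.5554) (0, 0) (24.0243, 0)]  |A|=258.9271
5. ⊥bis P8·P3 via (18.065,6.715): [(16.3202, 6.9124) (0, 8.7586) (0, 0) (24.0243, 0)]  |A|=154.5033
6. ⊥bis P8·P4 via (13.85,8.215): [(16.3202, 6.9124) (12.7264, 7.3189) (3.5492, 0) (24.0243, 0)]  |A|=85.7829
7. ⊥bis P8·P5 via (20.445,12.995): [(16.3202, 6.9124) (12.7264, 7.3189) (3.5492, 0) (24.0243, 0)]  |A|=85.7829
8. ⊥bis P8·P6 via (14.79,5.36): [(16.3202, 6.9124) (15.8734, 6.9629) (11.1674, 0) (24.0243, 0)]  |A|=46.1107
9. ⊥bis P8·P7 via (26.835,15.735): [(16.3202, 6.9124) (15.8734, 6.9629) (11.1674, 0) (24.0243, 0)]  |A|=46.1107
10. canonical 4-gon: [(16.3202, 6.9124) (15.8734, 6.9629) (11.1674, 0) (24.0243, 0)]
11. shoelace: 46.1107

Area of P8's cell: 46.1107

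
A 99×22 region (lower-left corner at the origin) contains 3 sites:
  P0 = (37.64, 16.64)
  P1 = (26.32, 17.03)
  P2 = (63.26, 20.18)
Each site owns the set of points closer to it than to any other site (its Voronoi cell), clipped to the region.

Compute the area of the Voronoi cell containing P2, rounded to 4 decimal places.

1. box [0,99]×[0,22]: [(0, 0) (99, 0) (99, 22) (0, 22)]
2. ⊥bis P2·P0 via (50.45,18.41): [(52.9938, 0) (99, 0) (99, 22) (49.954, 22)]  |A|=1045.575
3. ⊥bis P2·P1 via (44.79,18.605): [(52.9938, 0) (99, 0) (99, 22) (49.954, 22)]  |A|=1045.575
4. canonical 4-gon: [(52.9938, 0) (99, 0) (99, 22) (49.954, 22)]
5. shoelace: 1045.575

Area of P2's cell: 1045.5750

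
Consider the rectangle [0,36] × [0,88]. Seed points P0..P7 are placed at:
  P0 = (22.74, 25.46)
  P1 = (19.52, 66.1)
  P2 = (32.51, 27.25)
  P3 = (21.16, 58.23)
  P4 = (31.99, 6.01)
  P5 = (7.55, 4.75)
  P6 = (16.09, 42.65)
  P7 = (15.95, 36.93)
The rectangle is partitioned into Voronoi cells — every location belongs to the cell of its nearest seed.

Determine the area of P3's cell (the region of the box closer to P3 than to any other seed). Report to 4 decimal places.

Area of P3's cell: 395.9798

1. box [0,36]×[0,88]: [(0, 0) (36, 0) (36, 88) (0, 88)]
2. ⊥bis P3·P0 via (21.95,41.845): [(0, 40.7867) (36, 42.5224) (36, 88) (0, 88)]  |A|=1668.4361
3. ⊥bis P3·P1 via (20.34,62.165): [(0, 57.9264) (0, 40.7867) (36, 42.5224) (36, 65.4283)]  |A|=720.8217
4. ⊥bis P3·P2 via (26.835,42.74): [(0, 57.9264) (0, 40.7867) (24.7622, 41.9806) (36, 46.0977) (36, 65.4283)]  |A|=700.7323
5. ⊥bis P3·P4 via (26.575,32.12): [(0, 57.9264) (0, 40.7867) (24.7622, 41.9806) (36, 46.0977) (36, 65.4283)]  |A|=700.7323
6. ⊥bis P3·P5 via (14.355,31.49): [(0, 57.9264) (0, 40.7867) (24.7622, 41.9806) (36, 46.0977) (36, 65.4283)]  |A|=700.7323
7. ⊥bis P3·P6 via (18.625,50.44): [(0, 57.9264) (0, 56.5009) (34.1036, 45.403) (36, 46.0977) (36, 65.4283)]  |A|=395.9798
8. ⊥bis P3·P7 via (18.555,47.58): [(0, 57.9264) (0, 56.5009) (34.1036, 45.403) (36, 46.0977) (36, 65.4283)]  |A|=395.9798
9. canonical 5-gon: [(0, 57.9264) (0, 56.5009) (34.1036, 45.403) (36, 46.0977) (36, 65.4283)]
10. shoelace: 395.9798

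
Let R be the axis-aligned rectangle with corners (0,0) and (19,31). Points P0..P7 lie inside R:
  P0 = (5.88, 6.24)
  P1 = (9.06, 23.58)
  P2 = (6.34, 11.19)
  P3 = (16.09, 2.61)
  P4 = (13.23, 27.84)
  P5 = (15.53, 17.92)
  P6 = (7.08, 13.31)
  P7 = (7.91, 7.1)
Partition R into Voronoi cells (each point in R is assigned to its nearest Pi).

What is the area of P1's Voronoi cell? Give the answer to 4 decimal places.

1. box [0,19]×[0,31]: [(0, 0) (19, 0) (19, 31) (0, 31)]
2. ⊥bis P1·P0 via (7.47,14.91): [(0, 16.2799) (19, 12.7955) (19, 31) (0, 31)]  |A|=312.7834
3. ⊥bis P1·P2 via (7.7,17.385): [(0, 19.0754) (19, 14.9043) (19, 31) (0, 31)]  |A|=266.193
4. ⊥bis P1·P3 via (12.575,13.095): [(0, 19.0754) (18.3788, 15.0407) (19, 15.2489) (19, 31) (0, 31)]  |A|=266.0859
5. ⊥bis P1·P4 via (11.145,25.71): [(0, 19.0754) (18.3788, 15.0407) (19, 15.2489) (19, 18.021) (5.7408, 31) (0, 31)]  |A|=180.0402
6. ⊥bis P1·P5 via (12.295,20.75): [(0, 19.0754) (9.0852, 17.0809) (14.1019, 22.8155) (5.7408, 31) (0, 31)]  |A|=138.626
7. ⊥bis P1·P6 via (8.07,18.445): [(0, 20.0009) (9.9598, 18.0807) (14.1019, 22.8155) (5.7408, 31) (0, 31)]  |A|=128.6036
8. ⊥bis P1·P7 via (8.485,15.34): [(0, 20.0009) (9.9598, 18.0807) (14.1019, 22.8155) (5.7408, 31) (0, 31)]  |A|=128.6036
9. canonical 5-gon: [(0, 20.0009) (9.9598, 18.0807) (14.1019, 22.8155) (5.7408, 31) (0, 31)]
10. shoelace: 128.6036

Area of P1's cell: 128.6036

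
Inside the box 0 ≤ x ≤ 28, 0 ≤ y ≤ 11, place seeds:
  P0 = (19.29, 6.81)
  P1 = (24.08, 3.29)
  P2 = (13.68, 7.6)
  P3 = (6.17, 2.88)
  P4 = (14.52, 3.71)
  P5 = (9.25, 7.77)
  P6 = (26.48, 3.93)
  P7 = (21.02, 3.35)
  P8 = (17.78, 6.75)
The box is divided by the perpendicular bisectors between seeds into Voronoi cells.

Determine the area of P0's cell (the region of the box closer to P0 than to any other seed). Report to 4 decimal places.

1. box [0,28]×[0,11]: [(0, 0) (28, 0) (28, 11) (0, 11)]
2. ⊥bis P0·P1 via (21.685,5.05): [(0, 0) (17.9739, 0) (26.0574, 11) (0, 11)]  |A|=242.1726
3. ⊥bis P0·P2 via (16.485,7.205): [(15.4704, 0) (17.9739, 0) (26.0574, 11) (17.0194, 11)]  |A|=63.4787
4. ⊥bis P0·P3 via (12.73,4.845): [(15.4704, 0) (17.9739, 0) (26.0574, 11) (17.0194, 11)]  |A|=63.4787
5. ⊥bis P0·P4 via (16.905,5.26): [(16.3347, 6.1376) (19.2208, 1.6967) (26.0574, 11) (17.0194, 11)]  |A|=50.5789
6. ⊥bis P0·P5 via (14.27,7.29): [(16.3347, 6.1376) (19.2208, 1.6967) (26.0574, 11) (17.0194, 11)]  |A|=50.5789
7. ⊥bis P0·P6 via (22.885,5.37): [(16.3347, 6.1376) (19.2208, 1.6967) (24.041, 8.2561) (25.1401, 11) (17.0194, 11)]  |A|=49.3204
8. ⊥bis P0·P7 via (20.155,5.08): [(16.3347, 6.1376) (17.7904, 3.8977) (22.6086, 6.3068) (24.041, 8.2561) (25.1401, 11) (17.0194, 11)]  |A|=42.295
9. ⊥bis P0·P8 via (18.535,6.78): [(18.6328, 4.3189) (22.6086, 6.3068) (24.041, 8.2561) (25.1401, 11) (18.3673, 11)]  |A|=30.3323
10. canonical 5-gon: [(18.6328, 4.3189) (22.6086, 6.3068) (24.041, 8.2561) (25.1401, 11) (18.3673, 11)]
11. shoelace: 30.3323

Area of P0's cell: 30.3323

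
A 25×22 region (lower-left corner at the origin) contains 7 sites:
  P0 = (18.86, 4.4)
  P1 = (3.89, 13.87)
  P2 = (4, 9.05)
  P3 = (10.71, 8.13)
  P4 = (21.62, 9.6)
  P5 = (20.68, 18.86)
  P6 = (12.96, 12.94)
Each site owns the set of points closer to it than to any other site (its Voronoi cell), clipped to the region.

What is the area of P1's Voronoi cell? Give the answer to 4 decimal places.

1. box [0,25]×[0,22]: [(0, 0) (25, 0) (25, 22) (0, 22)]
2. ⊥bis P1·P0 via (11.375,9.135): [(0, 0) (5.5962, 0) (19.5134, 22) (0, 22)]  |A|=276.2055
3. ⊥bis P1·P2 via (3.945,11.46): [(0, 11.37) (12.9762, 11.6661) (19.5134, 22) (0, 22)]  |A|=169.7932
4. ⊥bis P1·P3 via (7.3,11): [(0, 11.37) (7.7604, 11.5471) (16.5581, 22) (0, 22)]  |A|=127.787
5. ⊥bis P1·P4 via (12.755,11.735): [(0, 11.37) (7.7604, 11.5471) (14.6937, 19.7848) (15.2272, 22) (0, 22)]  |A|=126.3129
6. ⊥bis P1·P5 via (12.285,16.365): [(0, 11.37) (7.7604, 11.5471) (12.1625, 16.7773) (10.6103, 22) (0, 22)]  |A|=112.2553
7. ⊥bis P1·P6 via (8.425,13.405): [(0, 11.37) (7.7604, 11.5471) (8.3003, 12.1885) (9.3063, 22) (0, 22)]  |A|=92.2115
8. canonical 5-gon: [(0, 11.37) (7.7604, 11.5471) (8.3003, 12.1885) (9.3063, 22) (0, 22)]
9. shoelace: 92.2115

Area of P1's cell: 92.2115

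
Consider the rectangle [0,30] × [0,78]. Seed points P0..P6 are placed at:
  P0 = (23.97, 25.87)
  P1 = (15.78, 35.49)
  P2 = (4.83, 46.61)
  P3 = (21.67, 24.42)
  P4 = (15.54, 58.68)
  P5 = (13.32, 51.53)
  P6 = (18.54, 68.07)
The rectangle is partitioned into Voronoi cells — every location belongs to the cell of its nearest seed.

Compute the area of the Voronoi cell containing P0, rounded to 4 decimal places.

Area of P0's cell: 133.8411

1. box [0,30]×[0,78]: [(0, 0) (30, 0) (30, 78) (0, 78)]
2. ⊥bis P0·P1 via (19.875,30.68): [(0, 13.7594) (0, 0) (30, 0) (30, 39.2999)]  |A|=795.8899
3. ⊥bis P0·P2 via (14.4,36.24): [(0, 13.7594) (0, 0) (30, 0) (30, 39.2999)]  |A|=795.8899
4. ⊥bis P0·P3 via (22.82,25.145): [(19.5207, 30.3784) (30, 13.756) (30, 39.2999)]  |A|=133.8411
5. ⊥bis P0·P4 via (19.755,42.275): [(19.5207, 30.3784) (30, 13.756) (30, 39.2999)]  |A|=133.8411
6. ⊥bis P0·P5 via (18.645,38.7): [(19.5207, 30.3784) (30, 13.756) (30, 39.2999)]  |A|=133.8411
7. ⊥bis P0·P6 via (21.255,46.97): [(19.5207, 30.3784) (30, 13.756) (30, 39.2999)]  |A|=133.8411
8. canonical 3-gon: [(19.5207, 30.3784) (30, 13.756) (30, 39.2999)]
9. shoelace: 133.8411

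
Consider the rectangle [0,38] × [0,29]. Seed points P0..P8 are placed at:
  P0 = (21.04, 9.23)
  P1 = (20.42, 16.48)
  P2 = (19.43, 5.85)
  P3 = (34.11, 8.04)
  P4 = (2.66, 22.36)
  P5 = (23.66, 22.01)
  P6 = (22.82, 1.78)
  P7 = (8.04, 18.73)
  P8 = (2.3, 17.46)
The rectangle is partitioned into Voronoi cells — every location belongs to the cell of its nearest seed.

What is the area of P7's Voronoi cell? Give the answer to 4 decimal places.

Area of P7's cell: 144.4634

1. box [0,38]×[0,29]: [(0, 0) (38, 0) (38, 29) (0, 29)]
2. ⊥bis P7·P0 via (14.54,13.98): [(0, 0) (4.3238, 0) (25.5162, 29) (0, 29)]  |A|=432.68
3. ⊥bis P7·P1 via (14.23,17.605): [(0, 0) (4.3238, 0) (13.2505, 12.2154) (16.301, 29) (0, 29)]  |A|=355.3434
4. ⊥bis P7·P2 via (13.735,12.29): [(0, 0.1439) (12.5195, 11.2151) (13.2505, 12.2154) (16.301, 29) (0, 29)]  |A|=330.1963
5. ⊥bis P7·P3 via (21.075,13.385): [(0, 0.1439) (12.5195, 11.2151) (13.2505, 12.2154) (16.301, 29) (0, 29)]  |A|=330.1963
6. ⊥bis P7·P4 via (5.35,20.545): [(0, 12.6158) (0, 0.1439) (12.5195, 11.2151) (13.2505, 12.2154) (16.301, 29) (11.0548, 29)]  |A|=239.6345
7. ⊥bis P7·P5 via (15.85,20.37): [(0, 12.6158) (0, 0.1439) (12.5195, 11.2151) (13.2505, 12.2154) (15.251, 23.2227) (14.0378, 29) (11.0548, 29)]  |A|=233.097
8. ⊥bis P7·P6 via (15.43,10.255): [(0, 12.6158) (0, 0.1439) (12.5195, 11.2151) (13.2505, 12.2154) (15.251, 23.2227) (14.0378, 29) (11.0548, 29)]  |A|=233.097
9. ⊥bis P7·P8 via (5.17,18.095): [(4.8062, 19.7391) (7.6458, 6.9052) (12.5195, 11.2151) (13.2505, 12.2154) (15.251, 23.2227) (14.0378, 29) (11.0548, 29)]  |A|=144.4634
10. canonical 7-gon: [(4.8062, 19.7391) (7.6458, 6.9052) (12.5195, 11.2151) (13.2505, 12.2154) (15.251, 23.2227) (14.0378, 29) (11.0548, 29)]
11. shoelace: 144.4634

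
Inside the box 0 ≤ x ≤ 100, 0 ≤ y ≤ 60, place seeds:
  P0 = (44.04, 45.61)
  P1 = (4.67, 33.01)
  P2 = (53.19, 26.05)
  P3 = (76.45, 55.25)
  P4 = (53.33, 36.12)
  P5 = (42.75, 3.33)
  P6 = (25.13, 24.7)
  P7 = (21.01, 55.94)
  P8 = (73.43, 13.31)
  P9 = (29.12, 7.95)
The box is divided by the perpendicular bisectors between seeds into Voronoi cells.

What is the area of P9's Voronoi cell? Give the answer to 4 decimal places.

1. box [0,100]×[0,60]: [(0, 0) (100, 0) (100, 60) (0, 60)]
2. ⊥bis P9·P0 via (36.58,26.78): [(0, 41.2721) (0, 0) (100, 0) (100, 1.6545)]  |A|=2146.3314
3. ⊥bis P9·P1 via (16.895,20.48): [(27.1723, 30.5071) (0, 3.9963) (0, 0) (100, 0) (100, 1.6545)]  |A|=1639.8961
4. ⊥bis P9·P2 via (41.155,17): [(32.6214, 28.3483) (27.1723, 30.5071) (0, 3.9963) (0, 0) (53.9385, 0)]  |A|=931.2749
5. ⊥bis P9·P3 via (52.785,31.6): [(32.6214, 28.3483) (27.1723, 30.5071) (0, 3.9963) (0, 0) (53.9385, 0)]  |A|=931.2749
6. ⊥bis P9·P4 via (41.225,22.035): [(32.6214, 28.3483) (27.1723, 30.5071) (0, 3.9963) (0, 0) (53.9385, 0)]  |A|=931.2749
7. ⊥bis P9·P5 via (35.935,5.64): [(40.2111, 18.2553) (32.6214, 28.3483) (27.1723, 30.5071) (0, 3.9963) (0, 0) (34.0233, 0)]  |A|=749.4953
8. ⊥bis P9·P6 via (27.125,16.325): [(40.2111, 18.2553) (39.4541, 19.2619) (7.9562, 11.7588) (0, 3.9963) (0, 0) (34.0233, 0)]  |A|=508.9385
9. ⊥bis P9·P7 via (25.065,31.945): [(40.2111, 18.2553) (39.4541, 19.2619) (7.9562, 11.7588) (0, 3.9963) (0, 0) (34.0233, 0)]  |A|=508.9385
10. ⊥bis P9·P8 via (51.275,10.63): [(40.2111, 18.2553) (39.4541, 19.2619) (7.9562, 11.7588) (0, 3.9963) (0, 0) (34.0233, 0)]  |A|=508.9385
11. canonical 6-gon: [(40.2111, 18.2553) (39.4541, 19.2619) (7.9562, 11.7588) (0, 3.9963) (0, 0) (34.0233, 0)]
12. shoelace: 508.9385

Area of P9's cell: 508.9385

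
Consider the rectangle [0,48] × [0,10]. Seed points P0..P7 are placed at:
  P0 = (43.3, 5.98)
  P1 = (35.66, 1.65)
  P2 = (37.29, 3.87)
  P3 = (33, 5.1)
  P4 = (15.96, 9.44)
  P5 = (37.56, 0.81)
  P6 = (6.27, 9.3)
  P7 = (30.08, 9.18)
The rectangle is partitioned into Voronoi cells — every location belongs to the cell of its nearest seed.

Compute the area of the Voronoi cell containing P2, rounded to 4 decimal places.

1. box [0,48]×[0,10]: [(0, 0) (48, 0) (48, 10) (0, 10)]
2. ⊥bis P2·P0 via (40.295,4.925): [(0, 0) (42.0241, 0) (38.5133, 10) (0, 10)]  |A|=402.6867
3. ⊥bis P2·P1 via (36.475,2.76): [(40.234, 0) (42.0241, 0) (38.5133, 10) (26.6144, 10)]  |A|=68.4447
4. ⊥bis P2·P3 via (35.145,4.485): [(34.9677, 3.8667) (40.234, 0) (42.0241, 0) (38.5133, 10) (36.7262, 10)]  |A|=37.4352
5. ⊥bis P2·P4 via (26.625,6.655): [(34.9677, 3.8667) (40.234, 0) (42.0241, 0) (38.5133, 10) (36.7262, 10)]  |A|=37.4352
6. ⊥bis P2·P5 via (37.425,2.34): [(34.9677, 3.8667) (37.0876, 2.3102) (41.089, 2.6633) (38.5133, 10) (36.7262, 10)]  |A|=29.8738
7. ⊥bis P2·P6 via (21.78,6.585): [(34.9677, 3.8667) (37.0876, 2.3102) (41.089, 2.6633) (38.5133, 10) (36.7262, 10)]  |A|=29.8738
8. ⊥bis P2·P7 via (33.685,6.525): [(34.9677, 3.8667) (37.0876, 2.3102) (41.089, 2.6633) (38.5133, 10) (36.7262, 10)]  |A|=29.8738
9. canonical 5-gon: [(34.9677, 3.8667) (37.0876, 2.3102) (41.089, 2.6633) (38.5133, 10) (36.7262, 10)]
10. shoelace: 29.8738

Area of P2's cell: 29.8738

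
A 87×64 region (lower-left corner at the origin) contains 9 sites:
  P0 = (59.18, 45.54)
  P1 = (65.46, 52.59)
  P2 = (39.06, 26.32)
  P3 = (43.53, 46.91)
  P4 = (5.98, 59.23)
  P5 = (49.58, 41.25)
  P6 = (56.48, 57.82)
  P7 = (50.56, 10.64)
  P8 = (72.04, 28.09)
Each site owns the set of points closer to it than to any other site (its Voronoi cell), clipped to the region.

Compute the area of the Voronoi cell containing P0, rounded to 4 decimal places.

Area of P0's cell: 195.9934

1. box [0,87]×[0,64]: [(0, 0) (87, 0) (87, 64) (0, 64)]
2. ⊥bis P0·P1 via (62.32,49.065): [(0, 0) (87, 0) (87, 27.0805) (45.5538, 64) (0, 64)]  |A|=4802.9144
3. ⊥bis P0·P2 via (49.12,35.93): [(83.4428, 0) (87, 0) (87, 27.0805) (45.5538, 64) (22.3056, 64)]  |A|=1418.9653
4. ⊥bis P0·P3 via (51.355,46.225): [(50.3418, 34.651) (83.4428, 0) (87, 0) (87, 27.0805) (52.3788, 57.9204)]  |A|=992.2104
5. ⊥bis P0·P4 via (32.58,52.385): [(50.3418, 34.651) (83.4428, 0) (87, 0) (87, 27.0805) (52.3788, 57.9204)]  |A|=992.2104
6. ⊥bis P0·P5 via (54.38,43.395): [(51.6434, 49.519) (65.2717, 19.022) (83.4428, 0) (87, 0) (87, 27.0805) (52.3788, 57.9204)]  |A|=871.0509
7. ⊥bis P0·P6 via (57.83,51.68): [(51.7148, 50.3355) (51.6434, 49.519) (65.2717, 19.022) (83.4428, 0) (87, 0) (87, 27.0805) (59.0767, 51.9541)]  |A|=843.6687
8. ⊥bis P0·P7 via (54.87,28.09): [(51.7148, 50.3355) (51.6434, 49.519) (62.0072, 26.3272) (87, 20.1542) (87, 27.0805) (59.0767, 51.9541)]  |A|=509.6654
9. ⊥bis P0·P8 via (65.61,36.815): [(51.7148, 50.3355) (51.6434, 49.519) (59.3741, 32.2194) (71.3353, 41.0343) (59.0767, 51.9541)]  |A|=195.9934
10. canonical 5-gon: [(51.7148, 50.3355) (51.6434, 49.519) (59.3741, 32.2194) (71.3353, 41.0343) (59.0767, 51.9541)]
11. shoelace: 195.9934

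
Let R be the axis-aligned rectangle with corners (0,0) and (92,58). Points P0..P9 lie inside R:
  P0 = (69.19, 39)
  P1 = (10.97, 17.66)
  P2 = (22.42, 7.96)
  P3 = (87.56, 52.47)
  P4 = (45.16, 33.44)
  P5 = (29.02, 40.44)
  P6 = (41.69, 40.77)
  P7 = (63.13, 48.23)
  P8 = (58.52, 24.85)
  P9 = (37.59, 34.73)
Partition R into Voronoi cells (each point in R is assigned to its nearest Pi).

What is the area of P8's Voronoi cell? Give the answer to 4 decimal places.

1. box [0,92]×[0,58]: [(0, 0) (92, 0) (92, 58) (0, 58)]
2. ⊥bis P8·P0 via (63.855,31.925): [(0, 0) (92, 0) (92, 10.7019) (29.2757, 58) (0, 58)]  |A|=3852.629
3. ⊥bis P8·P1 via (34.745,21.255): [(37.959, 0) (92, 0) (92, 10.7019) (29.2757, 58) (29.1888, 58)]  |A|=1905.3437
4. ⊥bis P8·P2 via (40.47,16.405): [(33.0948, 32.1685) (48.1454, 0) (92, 0) (92, 10.7019) (29.2757, 58) (29.1888, 58)]  |A|=1741.503
5. ⊥bis P8·P3 via (73.04,38.66): [(33.0948, 32.1685) (48.1454, 0) (92, 0) (92, 10.7019) (29.2757, 58) (29.1888, 58)]  |A|=1741.503
6. ⊥bis P8·P4 via (51.84,29.145): [(41.8088, 13.5435) (48.1454, 0) (92, 0) (92, 10.7019) (56.967, 37.119)]  |A|=1178.7209
7. ⊥bis P8·P5 via (43.77,32.645): [(41.8088, 13.5435) (48.1454, 0) (92, 0) (92, 10.7019) (56.967, 37.119)]  |A|=1178.7209
8. ⊥bis P8·P6 via (50.105,32.81): [(41.8088, 13.5435) (48.1454, 0) (92, 0) (92, 10.7019) (56.967, 37.119)]  |A|=1178.7209
9. ⊥bis P8·P7 via (60.825,36.54): [(41.8088, 13.5435) (48.1454, 0) (92, 0) (92, 10.7019) (56.967, 37.119)]  |A|=1178.7209
10. ⊥bis P8·P9 via (48.055,29.79): [(41.8088, 13.5435) (48.1454, 0) (92, 0) (92, 10.7019) (56.967, 37.119)]  |A|=1178.7209
11. canonical 5-gon: [(41.8088, 13.5435) (48.1454, 0) (92, 0) (92, 10.7019) (56.967, 37.119)]
12. shoelace: 1178.7209

Area of P8's cell: 1178.7209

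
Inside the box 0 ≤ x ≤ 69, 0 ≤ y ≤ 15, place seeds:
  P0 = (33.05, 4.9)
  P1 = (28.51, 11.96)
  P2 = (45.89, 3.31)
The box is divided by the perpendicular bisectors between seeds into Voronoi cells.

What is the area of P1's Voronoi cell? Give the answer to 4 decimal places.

1. box [0,69]×[0,15]: [(0, 0) (69, 0) (69, 15) (0, 15)]
2. ⊥bis P1·P0 via (30.78,8.43): [(0, 0) (17.6708, 0) (40.9968, 15) (0, 15)]  |A|=440.0068
3. ⊥bis P1·P2 via (37.2,7.635): [(0, 0) (17.6708, 0) (40.8038, 14.8759) (40.8655, 15) (0, 15)]  |A|=439.9987
4. canonical 5-gon: [(0, 0) (17.6708, 0) (40.8038, 14.8759) (40.8655, 15) (0, 15)]
5. shoelace: 439.9987

Area of P1's cell: 439.9987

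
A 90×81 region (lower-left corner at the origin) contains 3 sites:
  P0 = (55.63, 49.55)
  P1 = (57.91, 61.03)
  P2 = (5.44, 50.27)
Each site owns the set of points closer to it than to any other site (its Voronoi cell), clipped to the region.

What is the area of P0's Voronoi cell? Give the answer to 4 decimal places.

1. box [0,90]×[0,81]: [(0, 0) (90, 0) (90, 81) (0, 81)]
2. ⊥bis P0·P1 via (56.77,55.29): [(0, 66.5649) (0, 0) (90, 0) (90, 48.6903)]  |A|=5186.4836
3. ⊥bis P0·P2 via (30.535,49.91): [(30.6865, 60.4703) (29.819, 0) (90, 0) (90, 48.6903)]  |A|=3263.5791
4. canonical 4-gon: [(30.6865, 60.4703) (29.819, 0) (90, 0) (90, 48.6903)]
5. shoelace: 3263.5791

Area of P0's cell: 3263.5791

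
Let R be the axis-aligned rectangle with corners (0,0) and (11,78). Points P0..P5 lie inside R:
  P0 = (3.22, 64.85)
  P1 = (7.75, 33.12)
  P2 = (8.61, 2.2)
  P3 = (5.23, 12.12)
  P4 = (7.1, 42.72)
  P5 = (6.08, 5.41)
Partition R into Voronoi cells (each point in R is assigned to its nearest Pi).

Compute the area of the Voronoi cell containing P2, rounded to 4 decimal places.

1. box [0,11]×[0,78]: [(0, 0) (11, 0) (11, 78) (0, 78)]
2. ⊥bis P2·P0 via (5.915,33.525): [(0, 33.0161) (0, 0) (11, 0) (11, 33.9625)]  |A|=368.3823
3. ⊥bis P2·P1 via (8.18,17.66): [(0, 17.4325) (0, 0) (11, 0) (11, 17.7384)]  |A|=193.4401
4. ⊥bis P2·P3 via (6.92,7.16): [(0, 4.8022) (0, 0) (11, 0) (11, 8.5502)]  |A|=73.4379
5. ⊥bis P2·P4 via (7.855,22.46): [(0, 4.8022) (0, 0) (11, 0) (11, 8.5502)]  |A|=73.4379
6. ⊥bis P2·P5 via (7.345,3.805): [(2.5173, 0) (11, 0) (11, 6.6857)]  |A|=28.3565
7. canonical 3-gon: [(2.5173, 0) (11, 0) (11, 6.6857)]
8. shoelace: 28.3565

Area of P2's cell: 28.3565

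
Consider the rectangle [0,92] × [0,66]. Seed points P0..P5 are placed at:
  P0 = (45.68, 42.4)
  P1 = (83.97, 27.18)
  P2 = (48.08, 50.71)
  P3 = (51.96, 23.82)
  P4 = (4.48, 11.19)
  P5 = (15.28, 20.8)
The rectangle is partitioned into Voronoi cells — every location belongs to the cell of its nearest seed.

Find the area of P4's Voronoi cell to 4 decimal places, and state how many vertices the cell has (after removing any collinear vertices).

1. box [0,92]×[0,66]: [(0, 0) (92, 0) (92, 66) (0, 66)]
2. ⊥bis P4·P0 via (25.08,26.795): [(0, 59.9029) (0, 0) (45.3779, 0)]  |A|=1359.1317
3. ⊥bis P4·P1 via (44.225,19.185): [(0, 59.9029) (0, 0) (45.3779, 0)]  |A|=1359.1317
4. ⊥bis P4·P2 via (26.28,30.95): [(0, 59.9029) (0, 0) (45.3779, 0)]  |A|=1359.1317
5. ⊥bis P4·P3 via (28.22,17.505): [(26.1107, 25.4343) (0, 59.9029) (0, 0) (32.8764, 0)]  |A|=1200.1492
6. ⊥bis P4·P5 via (9.88,15.995): [(0, 27.0984) (0, 0) (24.1126, 0)]  |A|=326.7067
7. canonical 3-gon: [(0, 27.0984) (0, 0) (24.1126, 0)]
8. shoelace: 326.7067

Area of P4's cell: 326.7067 (3 vertices)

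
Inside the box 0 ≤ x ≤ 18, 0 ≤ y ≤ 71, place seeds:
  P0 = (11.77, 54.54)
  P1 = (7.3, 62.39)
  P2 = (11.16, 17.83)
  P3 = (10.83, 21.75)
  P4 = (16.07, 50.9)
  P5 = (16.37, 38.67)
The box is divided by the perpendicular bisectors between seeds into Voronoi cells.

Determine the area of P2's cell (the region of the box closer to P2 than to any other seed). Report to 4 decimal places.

Area of P2's cell: 353.1970

1. box [0,18]×[0,71]: [(0, 0) (18, 0) (18, 71) (0, 71)]
2. ⊥bis P2·P0 via (11.465,36.185): [(0, 36.3755) (0, 0) (18, 0) (18, 36.0764)]  |A|=652.0673
3. ⊥bis P2·P1 via (9.23,40.11): [(0, 36.3755) (0, 0) (18, 0) (18, 36.0764)]  |A|=652.0673
4. ⊥bis P2·P3 via (10.995,19.79): [(0, 18.8644) (0, 0) (18, 0) (18, 20.3797)]  |A|=353.197
5. ⊥bis P2·P4 via (13.615,34.365): [(0, 18.8644) (0, 0) (18, 0) (18, 20.3797)]  |A|=353.197
6. ⊥bis P2·P5 via (13.765,28.25): [(0, 18.8644) (0, 0) (18, 0) (18, 20.3797)]  |A|=353.197
7. canonical 4-gon: [(0, 18.8644) (0, 0) (18, 0) (18, 20.3797)]
8. shoelace: 353.197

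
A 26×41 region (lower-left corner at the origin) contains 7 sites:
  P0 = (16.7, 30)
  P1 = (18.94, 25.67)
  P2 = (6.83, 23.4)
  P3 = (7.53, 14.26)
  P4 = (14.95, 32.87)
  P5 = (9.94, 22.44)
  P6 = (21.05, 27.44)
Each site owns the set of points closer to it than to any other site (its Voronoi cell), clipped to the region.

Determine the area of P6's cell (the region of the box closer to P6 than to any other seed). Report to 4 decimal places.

1. box [0,26]×[0,41]: [(0, 0) (26, 0) (26, 41) (0, 41)]
2. ⊥bis P6·P0 via (18.875,28.72): [(1.9731, 0) (26, 0) (26, 40.8269)]  |A|=490.472
3. ⊥bis P6·P1 via (19.995,26.555): [(18.588, 28.2323) (26, 19.3965) (26, 40.8269)]  |A|=79.4214
4. ⊥bis P6·P2 via (13.94,25.42): [(18.588, 28.2323) (26, 19.3965) (26, 40.8269)]  |A|=79.4214
5. ⊥bis P6·P3 via (14.29,20.85): [(18.588, 28.2323) (26, 19.3965) (26, 40.8269)]  |A|=79.4214
6. ⊥bis P6·P4 via (18,30.155): [(23.0741, 35.8552) (18.588, 28.2323) (26, 19.3965) (26, 39.1421)]  |A|=76.9566
7. ⊥bis P6·P5 via (15.495,24.94): [(23.0741, 35.8552) (18.588, 28.2323) (26, 19.3965) (26, 39.1421)]  |A|=76.9566
8. canonical 4-gon: [(23.0741, 35.8552) (18.588, 28.2323) (26, 19.3965) (26, 39.1421)]
9. shoelace: 76.9566

Area of P6's cell: 76.9566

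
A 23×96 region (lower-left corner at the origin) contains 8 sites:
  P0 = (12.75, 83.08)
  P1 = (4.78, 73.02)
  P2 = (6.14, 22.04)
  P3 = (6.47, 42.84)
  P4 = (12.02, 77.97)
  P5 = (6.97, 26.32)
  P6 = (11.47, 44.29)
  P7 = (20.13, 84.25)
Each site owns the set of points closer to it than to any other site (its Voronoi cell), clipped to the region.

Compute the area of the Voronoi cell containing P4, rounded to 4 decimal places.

Area of P4's cell: 197.9002

1. box [0,23]×[0,96]: [(0, 0) (23, 0) (23, 96) (0, 96)]
2. ⊥bis P4·P0 via (12.385,80.525): [(0, 82.2943) (0, 0) (23, 0) (23, 79.0086)]  |A|=1854.9829
3. ⊥bis P4·P1 via (8.4,75.495): [(4.1574, 81.7004) (23, 54.1407) (23, 79.0086)]  |A|=234.2884
4. ⊥bis P4·P2 via (9.08,50.005): [(4.1574, 81.7004) (23, 54.1407) (23, 79.0086)]  |A|=234.2884
5. ⊥bis P4·P3 via (9.245,60.405): [(4.1574, 81.7004) (19.8641, 58.7274) (23, 58.2319) (23, 79.0086)]  |A|=227.8734
6. ⊥bis P4·P5 via (9.495,52.145): [(4.1574, 81.7004) (19.8641, 58.7274) (23, 58.2319) (23, 79.0086)]  |A|=227.8734
7. ⊥bis P4·P6 via (11.745,61.13): [(4.1574, 81.7004) (18.2945, 61.023) (23, 60.9462) (23, 79.0086)]  |A|=218.2766
8. ⊥bis P4·P7 via (16.075,81.11): [(17.0433, 79.8595) (4.1574, 81.7004) (18.2945, 61.023) (23, 60.9462) (23, 72.167)]  |A|=197.9002
9. canonical 5-gon: [(17.0433, 79.8595) (4.1574, 81.7004) (18.2945, 61.023) (23, 60.9462) (23, 72.167)]
10. shoelace: 197.9002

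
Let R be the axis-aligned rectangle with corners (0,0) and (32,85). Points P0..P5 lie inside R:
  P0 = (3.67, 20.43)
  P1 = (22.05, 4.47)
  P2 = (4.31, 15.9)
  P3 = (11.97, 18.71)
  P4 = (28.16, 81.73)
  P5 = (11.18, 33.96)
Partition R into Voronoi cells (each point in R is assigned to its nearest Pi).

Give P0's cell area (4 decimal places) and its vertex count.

1. box [0,32]×[0,85]: [(0, 0) (32, 0) (32, 85) (0, 85)]
2. ⊥bis P0·P1 via (12.86,12.45): [(0, 0) (2.0492, 0) (32, 34.4922) (32, 85) (0, 85)]  |A|=2203.4663
3. ⊥bis P0·P2 via (3.99,18.165): [(0, 17.6013) (19.7568, 20.3925) (32, 34.4922) (32, 85) (0, 85)]  |A|=2008.6993
4. ⊥bis P0·P3 via (7.82,19.57): [(0, 17.6013) (7.6356, 18.68) (21.379, 85) (0, 85)]  |A|=966.2407
5. ⊥bis P0·P4 via (15.915,51.08): [(0, 57.4382) (0, 17.6013) (7.6356, 18.68) (14.4695, 51.6575)]  |A|=410.4243
6. ⊥bis P0·P5 via (7.425,27.195): [(0, 31.3163) (0, 17.6013) (7.6356, 18.68) (9.1964, 26.2118)]  |A|=90.977
7. canonical 4-gon: [(0, 31.3163) (0, 17.6013) (7.6356, 18.68) (9.1964, 26.2118)]
8. shoelace: 90.977

Area of P0's cell: 90.9770 (4 vertices)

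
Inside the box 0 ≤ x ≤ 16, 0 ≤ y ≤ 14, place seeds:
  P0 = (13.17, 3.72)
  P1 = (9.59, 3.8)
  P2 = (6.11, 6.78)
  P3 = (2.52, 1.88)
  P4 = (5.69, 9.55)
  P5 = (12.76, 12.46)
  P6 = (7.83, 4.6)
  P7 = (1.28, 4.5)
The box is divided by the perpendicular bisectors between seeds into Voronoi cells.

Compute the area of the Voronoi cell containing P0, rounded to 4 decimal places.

1. box [0,16]×[0,14]: [(0, 0) (16, 0) (16, 14) (0, 14)]
2. ⊥bis P0·P1 via (11.38,3.76): [(11.296, 0) (16, 0) (16, 14) (11.6088, 14)]  |A|=63.6664
3. ⊥bis P0·P2 via (9.64,5.25): [(11.5097, 9.5637) (11.296, 0) (16, 0) (16, 14) (13.4325, 14)]  |A|=59.6212
4. ⊥bis P0·P3 via (7.845,2.8): [(11.5097, 9.5637) (11.296, 0) (16, 0) (16, 14) (13.4325, 14)]  |A|=59.6212
5. ⊥bis P0·P4 via (9.43,6.635): [(11.5037, 9.2956) (11.296, 0) (16, 0) (16, 14) (15.1704, 14)]  |A|=55.2889
6. ⊥bis P0·P5 via (12.965,8.09): [(11.4752, 8.0201) (11.296, 0) (16, 0) (16, 8.2324)]  |A|=37.4883
7. ⊥bis P0·P6 via (10.5,4.16): [(11.4752, 8.0201) (11.296, 0) (16, 0) (16, 8.2324)]  |A|=37.4883
8. ⊥bis P0·P7 via (7.225,4.11): [(11.4752, 8.0201) (11.296, 0) (16, 0) (16, 8.2324)]  |A|=37.4883
9. canonical 4-gon: [(11.4752, 8.0201) (11.296, 0) (16, 0) (16, 8.2324)]
10. shoelace: 37.4883

Area of P0's cell: 37.4883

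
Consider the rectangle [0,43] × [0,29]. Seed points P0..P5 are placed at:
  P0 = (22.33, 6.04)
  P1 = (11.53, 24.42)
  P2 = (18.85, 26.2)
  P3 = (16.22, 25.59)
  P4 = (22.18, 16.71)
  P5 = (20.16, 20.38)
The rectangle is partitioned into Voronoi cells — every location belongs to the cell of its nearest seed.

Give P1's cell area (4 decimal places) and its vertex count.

Area of P1's cell: 266.5785 (6 vertices)

1. box [0,43]×[0,29]: [(0, 0) (43, 0) (43, 29) (0, 29)]
2. ⊥bis P1·P0 via (16.93,15.23): [(0, 5.282) (40.3645, 29) (0, 29)]  |A|=478.6823
3. ⊥bis P1·P2 via (15.19,25.31): [(0, 5.282) (17.5522, 15.5956) (14.2927, 29) (0, 29)]  |A|=303.9443
4. ⊥bis P1·P3 via (13.875,25.005): [(0, 5.282) (16.3924, 14.9141) (12.8784, 29) (0, 29)]  |A|=285.0987
5. ⊥bis P1·P4 via (16.855,20.565): [(0, 5.282) (10.078, 11.2038) (15.4625, 18.6415) (12.8784, 29) (0, 29)]  |A|=271.6056
6. ⊥bis P1·P5 via (15.845,22.4): [(0, 5.282) (10.078, 11.2038) (11.5656, 13.2587) (14.9838, 20.5603) (12.8784, 29) (0, 29)]  |A|=266.5785
7. canonical 6-gon: [(0, 5.282) (10.078, 11.2038) (11.5656, 13.2587) (14.9838, 20.5603) (12.8784, 29) (0, 29)]
8. shoelace: 266.5785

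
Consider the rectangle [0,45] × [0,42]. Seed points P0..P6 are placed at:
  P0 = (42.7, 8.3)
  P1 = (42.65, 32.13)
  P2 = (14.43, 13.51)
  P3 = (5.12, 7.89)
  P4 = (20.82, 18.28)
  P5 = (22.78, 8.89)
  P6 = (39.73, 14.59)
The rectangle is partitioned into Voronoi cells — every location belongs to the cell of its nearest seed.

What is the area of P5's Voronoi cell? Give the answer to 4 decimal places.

1. box [0,45]×[0,42]: [(0, 0) (45, 0) (45, 42) (0, 42)]
2. ⊥bis P5·P0 via (32.74,8.595): [(0, 0) (32.4854, 0) (33.7294, 42) (0, 42)]  |A|=1390.5115
3. ⊥bis P5·P1 via (32.715,20.51): [(0, 0) (32.4854, 0) (33.0836, 20.1949) (7.5802, 42) (0, 42)]  |A|=1105.4187
4. ⊥bis P5·P2 via (18.605,11.2): [(12.4081, 0) (32.4854, 0) (33.0836, 20.1949) (26.6332, 25.7099)]  |A|=324.874
5. ⊥bis P5·P3 via (13.95,8.39): [(14.2378, 3.307) (14.4251, 0) (32.4854, 0) (33.0836, 20.1949) (26.6332, 25.7099)]  |A|=321.539
6. ⊥bis P5·P4 via (21.8,13.585): [(19.6797, 13.1424) (14.2378, 3.307) (14.4251, 0) (32.4854, 0) (32.9568, 15.9138)]  |A|=233.5882
7. ⊥bis P5·P6 via (31.255,11.74): [(30.0551, 15.3081) (19.6797, 13.1424) (14.2378, 3.307) (14.4251, 0) (32.4854, 0) (32.7054, 7.427)]  |A|=221.3513
8. canonical 6-gon: [(30.0551, 15.3081) (19.6797, 13.1424) (14.2378, 3.307) (14.4251, 0) (32.4854, 0) (32.7054, 7.427)]
9. shoelace: 221.3513

Area of P5's cell: 221.3513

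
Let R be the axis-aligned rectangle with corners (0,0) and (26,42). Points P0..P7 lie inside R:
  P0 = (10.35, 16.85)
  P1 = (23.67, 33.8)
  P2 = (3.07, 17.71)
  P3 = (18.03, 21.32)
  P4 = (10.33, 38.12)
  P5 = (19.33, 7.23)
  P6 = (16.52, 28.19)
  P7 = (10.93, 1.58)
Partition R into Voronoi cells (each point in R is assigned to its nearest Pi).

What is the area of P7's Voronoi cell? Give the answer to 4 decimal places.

1. box [0,26]×[0,42]: [(0, 0) (26, 0) (26, 42) (0, 42)]
2. ⊥bis P7·P0 via (10.64,9.215): [(0, 8.8109) (0, 0) (26, 0) (26, 9.7984)]  |A|=241.9206
3. ⊥bis P7·P1 via (17.3,17.69): [(0, 8.8109) (0, 0) (26, 0) (26, 9.7984)]  |A|=241.9206
4. ⊥bis P7·P2 via (7,9.645): [(5.7353, 9.0287) (0, 6.234) (0, 0) (26, 0) (26, 9.7984)]  |A|=234.5311
5. ⊥bis P7·P3 via (14.48,11.45): [(19.7336, 9.5604) (5.7353, 9.0287) (0, 6.234) (0, 0) (26, 0) (26, 7.3065)]  |A|=226.7235
6. ⊥bis P7·P4 via (10.63,19.85): [(19.7336, 9.5604) (5.7353, 9.0287) (0, 6.234) (0, 0) (26, 0) (26, 7.3065)]  |A|=226.7235
7. ⊥bis P7·P5 via (15.13,4.405): [(11.8634, 9.2615) (5.7353, 9.0287) (0, 6.234) (0, 0) (18.0929, 0)]  |A|=128.6574
8. ⊥bis P7·P6 via (13.725,14.885): [(11.8634, 9.2615) (5.7353, 9.0287) (0, 6.234) (0, 0) (18.0929, 0)]  |A|=128.6574
9. canonical 5-gon: [(11.8634, 9.2615) (5.7353, 9.0287) (0, 6.234) (0, 0) (18.0929, 0)]
10. shoelace: 128.6574

Area of P7's cell: 128.6574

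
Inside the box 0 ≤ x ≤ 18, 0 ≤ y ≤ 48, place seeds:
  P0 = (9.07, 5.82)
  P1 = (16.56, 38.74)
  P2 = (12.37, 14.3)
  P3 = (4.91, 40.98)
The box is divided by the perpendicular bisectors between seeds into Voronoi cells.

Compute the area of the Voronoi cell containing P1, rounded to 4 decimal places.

1. box [0,18]×[0,48]: [(0, 0) (18, 0) (18, 48) (0, 48)]
2. ⊥bis P1·P0 via (12.815,22.28): [(0, 25.1957) (18, 21.1003) (18, 48) (0, 48)]  |A|=447.3361
3. ⊥bis P1·P2 via (14.465,26.52): [(0, 28.9999) (18, 25.914) (18, 48) (0, 48)]  |A|=369.7754
4. ⊥bis P1·P3 via (10.735,39.86): [(8.3709, 27.5648) (18, 25.914) (18, 48) (12.3001, 48)]  |A|=164.5732
5. canonical 4-gon: [(8.3709, 27.5648) (18, 25.914) (18, 48) (12.3001, 48)]
6. shoelace: 164.5732

Area of P1's cell: 164.5732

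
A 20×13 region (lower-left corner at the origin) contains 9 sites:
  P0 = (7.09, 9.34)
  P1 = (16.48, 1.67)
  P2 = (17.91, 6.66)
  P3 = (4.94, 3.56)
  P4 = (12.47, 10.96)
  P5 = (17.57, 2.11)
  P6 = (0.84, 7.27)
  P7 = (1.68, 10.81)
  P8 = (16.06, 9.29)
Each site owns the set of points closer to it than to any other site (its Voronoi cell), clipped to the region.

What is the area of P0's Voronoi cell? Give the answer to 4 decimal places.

Area of P0's cell: 40.0759

1. box [0,20]×[0,13]: [(0, 0) (20, 0) (20, 13) (0, 13)]
2. ⊥bis P0·P1 via (11.785,5.505): [(0, 0) (7.2884, 0) (17.9071, 13) (0, 13)]  |A|=163.7706
3. ⊥bis P0·P2 via (12.5,8): [(0, 0) (7.2884, 0) (11.9242, 5.6755) (13.7384, 13) (0, 13)]  |A|=148.5039
4. ⊥bis P0·P3 via (6.015,6.45): [(0, 8.6874) (11.0324, 4.5837) (11.9242, 5.6755) (13.7384, 13) (0, 13)]  |A|=83.8786
5. ⊥bis P0·P4 via (9.78,10.15): [(0, 8.6874) (11.0324, 4.5837) (11.342, 4.9626) (8.9218, 13) (0, 13)]  |A|=63.0364
6. ⊥bis P0·P5 via (12.33,5.725): [(0, 8.6874) (11.0324, 4.5837) (11.342, 4.9626) (8.9218, 13) (0, 13)]  |A|=63.0364
7. ⊥bis P0·P6 via (3.965,8.305): [(4.3777, 7.059) (11.0324, 4.5837) (11.342, 4.9626) (8.9218, 13) (2.41, 13)]  |A|=46.4379
8. ⊥bis P0·P7 via (4.385,10.075): [(3.9315, 8.4061) (4.3777, 7.059) (11.0324, 4.5837) (11.342, 4.9626) (8.9218, 13) (5.1798, 13)]  |A|=40.0759
9. ⊥bis P0·P8 via (11.575,9.315): [(3.9315, 8.4061) (4.3777, 7.059) (11.0324, 4.5837) (11.342, 4.9626) (8.9218, 13) (5.1798, 13)]  |A|=40.0759
10. canonical 6-gon: [(3.9315, 8.4061) (4.3777, 7.059) (11.0324, 4.5837) (11.342, 4.9626) (8.9218, 13) (5.1798, 13)]
11. shoelace: 40.0759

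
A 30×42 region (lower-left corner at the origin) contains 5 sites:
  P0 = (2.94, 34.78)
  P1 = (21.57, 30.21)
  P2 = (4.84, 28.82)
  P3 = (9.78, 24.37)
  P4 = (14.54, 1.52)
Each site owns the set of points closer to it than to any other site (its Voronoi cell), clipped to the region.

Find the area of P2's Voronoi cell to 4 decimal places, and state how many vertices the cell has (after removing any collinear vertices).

1. box [0,30]×[0,42]: [(0, 0) (30, 0) (30, 42) (0, 42)]
2. ⊥bis P2·P0 via (3.89,31.8): [(0, 30.5599) (0, 0) (30, 0) (30, 40.1237)]  |A|=1060.2534
3. ⊥bis P2·P1 via (13.205,29.515): [(12.7797, 34.634) (0, 30.5599) (0, 0) (15.6572, 0)]  |A|=466.4091
4. ⊥bis P2·P3 via (7.31,26.595): [(12.9293, 32.8331) (12.7797, 34.634) (0, 30.5599) (0, 18.4801)]  |A|=89.9041
5. ⊥bis P2·P4 via (9.69,15.17): [(12.9293, 32.8331) (12.7797, 34.634) (0, 30.5599) (0, 18.4801)]  |A|=89.9041
6. canonical 4-gon: [(12.9293, 32.8331) (12.7797, 34.634) (0, 30.5599) (0, 18.4801)]
7. shoelace: 89.9041

Area of P2's cell: 89.9041 (4 vertices)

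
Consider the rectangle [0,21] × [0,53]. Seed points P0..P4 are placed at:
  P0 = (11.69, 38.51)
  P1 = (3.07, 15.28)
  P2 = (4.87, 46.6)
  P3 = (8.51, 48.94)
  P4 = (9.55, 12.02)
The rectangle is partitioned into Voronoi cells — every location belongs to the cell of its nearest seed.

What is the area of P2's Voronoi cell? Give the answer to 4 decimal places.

Area of P2's cell: 97.8754

1. box [0,21]×[0,53]: [(0, 0) (21, 0) (21, 53) (0, 53)]
2. ⊥bis P2·P0 via (8.28,42.555): [(0, 35.5748) (20.67, 53) (0, 53)]  |A|=180.0895
3. ⊥bis P2·P1 via (3.97,30.94): [(0, 35.5748) (20.67, 53) (0, 53)]  |A|=180.0895
4. ⊥bis P2·P3 via (6.69,47.77): [(0, 35.5748) (9.423, 43.5186) (3.3279, 53) (0, 53)]  |A|=97.8754
5. ⊥bis P2·P4 via (7.21,29.31): [(0, 35.5748) (9.423, 43.5186) (3.3279, 53) (0, 53)]  |A|=97.8754
6. canonical 4-gon: [(0, 35.5748) (9.423, 43.5186) (3.3279, 53) (0, 53)]
7. shoelace: 97.8754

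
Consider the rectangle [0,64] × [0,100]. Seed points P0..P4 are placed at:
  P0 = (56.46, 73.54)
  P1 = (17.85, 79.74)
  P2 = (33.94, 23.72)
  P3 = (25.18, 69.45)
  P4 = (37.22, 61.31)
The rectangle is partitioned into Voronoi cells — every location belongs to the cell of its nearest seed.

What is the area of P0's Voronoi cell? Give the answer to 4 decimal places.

1. box [0,64]×[0,100]: [(0, 0) (64, 0) (64, 100) (0, 100)]
2. ⊥bis P0·P1 via (37.155,76.64): [(24.8481, 0) (64, 0) (64, 100) (40.9062, 100)]  |A|=3112.2855
3. ⊥bis P0·P2 via (45.2,48.63): [(33.506, 53.916) (64, 40.1319) (64, 100) (40.9062, 100)]  |A|=1444.938
4. ⊥bis P0·P3 via (40.82,71.495): [(38.8043, 86.9109) (43.7224, 49.2979) (64, 40.1319) (64, 100) (40.9062, 100)]  |A|=1264.1597
5. ⊥bis P0·P4 via (46.84,67.425): [(38.8043, 86.9109) (39.931, 78.2941) (64, 40.4292) (64, 100) (40.9062, 100)]  |A|=983.9703
6. canonical 5-gon: [(38.8043, 86.9109) (39.931, 78.2941) (64, 40.4292) (64, 100) (40.9062, 100)]
7. shoelace: 983.9703

Area of P0's cell: 983.9703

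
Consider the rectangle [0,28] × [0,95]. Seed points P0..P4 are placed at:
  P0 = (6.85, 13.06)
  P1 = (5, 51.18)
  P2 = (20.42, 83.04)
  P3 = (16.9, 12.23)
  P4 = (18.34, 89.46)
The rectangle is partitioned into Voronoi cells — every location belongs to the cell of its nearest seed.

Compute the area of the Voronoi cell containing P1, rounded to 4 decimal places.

Area of P1's cell: 924.3008

1. box [0,28]×[0,95]: [(0, 0) (28, 0) (28, 95) (0, 95)]
2. ⊥bis P1·P0 via (5.925,32.12): [(0, 31.8325) (28, 33.1913) (28, 95) (0, 95)]  |A|=1749.6672
3. ⊥bis P1·P2 via (12.71,67.11): [(0, 73.2615) (0, 31.8325) (28, 33.1913) (28, 59.7098)]  |A|=951.2653
4. ⊥bis P1·P3 via (10.95,31.705): [(0, 73.2615) (0, 31.8325) (13.5138, 32.4883) (28, 36.9141) (28, 59.7098)]  |A|=924.3008
5. ⊥bis P1·P4 via (11.67,70.32): [(0, 73.2615) (0, 31.8325) (13.5138, 32.4883) (28, 36.9141) (28, 59.7098)]  |A|=924.3008
6. canonical 5-gon: [(0, 73.2615) (0, 31.8325) (13.5138, 32.4883) (28, 36.9141) (28, 59.7098)]
7. shoelace: 924.3008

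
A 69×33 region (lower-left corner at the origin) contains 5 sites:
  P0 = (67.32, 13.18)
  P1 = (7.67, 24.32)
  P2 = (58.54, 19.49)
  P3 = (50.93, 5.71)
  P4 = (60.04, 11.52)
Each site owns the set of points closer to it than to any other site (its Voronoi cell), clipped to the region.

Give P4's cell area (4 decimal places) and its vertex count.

Area of P4's cell: 130.3565 (4 vertices)

1. box [0,69]×[0,33]: [(0, 0) (69, 0) (69, 33) (0, 33)]
2. ⊥bis P4·P0 via (63.68,12.35): [(0, 0) (66.4961, 0) (58.9713, 33) (0, 33)]  |A|=2070.2124
3. ⊥bis P4·P1 via (33.855,17.92): [(29.4751, 0) (66.4961, 0) (58.9713, 33) (37.5408, 33)]  |A|=964.4507
4. ⊥bis P4·P2 via (59.29,15.505): [(32.0098, 10.3707) (29.4751, 0) (66.4961, 0) (62.8095, 16.1674)]  |A|=451.6274
5. ⊥bis P4·P3 via (55.485,8.615): [(51.9695, 14.1272) (60.9793, 0) (66.4961, 0) (62.8095, 16.1674)]  |A|=130.3565
6. canonical 4-gon: [(51.9695, 14.1272) (60.9793, 0) (66.4961, 0) (62.8095, 16.1674)]
7. shoelace: 130.3565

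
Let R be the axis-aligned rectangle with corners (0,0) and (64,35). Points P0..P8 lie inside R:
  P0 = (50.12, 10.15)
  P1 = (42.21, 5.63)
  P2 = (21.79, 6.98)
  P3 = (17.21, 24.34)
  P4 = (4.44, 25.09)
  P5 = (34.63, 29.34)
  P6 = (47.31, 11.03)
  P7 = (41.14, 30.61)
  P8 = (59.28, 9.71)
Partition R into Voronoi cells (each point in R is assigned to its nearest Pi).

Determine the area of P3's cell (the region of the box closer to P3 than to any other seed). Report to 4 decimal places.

Area of P3's cell: 299.6089

1. box [0,64]×[0,35]: [(0, 0) (64, 0) (64, 35) (0, 35)]
2. ⊥bis P3·P0 via (33.665,17.245): [(0, 0) (26.2294, 0) (41.3205, 35) (0, 35)]  |A|=1182.1232
3. ⊥bis P3·P1 via (29.71,14.985): [(0, 0) (18.4952, 0) (36.7417, 24.3807) (41.3205, 35) (0, 35)]  |A|=1087.8413
4. ⊥bis P3·P2 via (19.5,15.66): [(0, 10.5154) (32.8513, 19.1824) (36.7417, 24.3807) (41.3205, 35) (0, 35)]  |A|=737.727
5. ⊥bis P3·P4 via (10.825,24.715): [(10.1483, 13.1928) (32.8513, 19.1824) (36.7417, 24.3807) (41.3205, 35) (11.4291, 35)]  |A|=488.8708
6. ⊥bis P3·P5 via (25.92,26.84): [(10.1483, 13.1928) (28.4511, 18.0215) (23.5779, 35) (11.4291, 35)]  |A|=299.6089
7. ⊥bis P3·P6 via (32.26,17.685): [(10.1483, 13.1928) (28.4511, 18.0215) (23.5779, 35) (11.4291, 35)]  |A|=299.6089
8. ⊥bis P3·P7 via (29.175,27.475): [(10.1483, 13.1928) (28.4511, 18.0215) (23.5779, 35) (11.4291, 35)]  |A|=299.6089
9. ⊥bis P3·P8 via (38.245,17.025): [(10.1483, 13.1928) (28.4511, 18.0215) (23.5779, 35) (11.4291, 35)]  |A|=299.6089
10. canonical 4-gon: [(10.1483, 13.1928) (28.4511, 18.0215) (23.5779, 35) (11.4291, 35)]
11. shoelace: 299.6089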